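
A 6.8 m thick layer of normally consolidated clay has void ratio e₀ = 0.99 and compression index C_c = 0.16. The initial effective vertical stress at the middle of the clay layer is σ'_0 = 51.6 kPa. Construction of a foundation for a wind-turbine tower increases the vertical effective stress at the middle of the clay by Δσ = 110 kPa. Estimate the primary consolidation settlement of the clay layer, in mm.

S_c ≈ 271 mm

Final effective stress: σ'_f = σ'_0 + Δσ = 51.6 + 110 = 161.6 kPa.
Normally consolidated clay, so the full stress increment lies on the virgin compression line:
S_c = C_c·H/(1+e₀)·log₁₀(σ'_f/σ'_0) = 0.16×6.8/(1+0.99)×log₁₀(161.6/51.6)
    = 0.54673 × 0.49579 = 0.2711 m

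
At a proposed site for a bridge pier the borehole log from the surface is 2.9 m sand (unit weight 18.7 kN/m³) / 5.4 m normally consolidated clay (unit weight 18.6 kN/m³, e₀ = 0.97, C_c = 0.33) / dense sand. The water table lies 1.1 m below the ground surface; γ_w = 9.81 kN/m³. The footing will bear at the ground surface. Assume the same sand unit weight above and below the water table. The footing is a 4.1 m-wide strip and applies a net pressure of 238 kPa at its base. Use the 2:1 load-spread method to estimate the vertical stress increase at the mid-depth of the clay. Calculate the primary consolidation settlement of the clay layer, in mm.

S_c ≈ 386 mm

Mid-depth of clay below the ground surface: z = 2.9 + 5.4/2 = 5.6 m.
Total vertical stress at mid-clay: σ_v = 18.7×2.9 + 18.6×2.7 = 104.45 kPa.
Pore pressure: u = 9.81×(5.6 − 1.1) = 44.145 kPa.
Initial effective stress: σ'_0 = σ_v − u = 104.45 − 44.145 = 60.305 kPa.
Stress increase at mid-clay by the 2:1 spreading method:
Δσ = qB/(B+z) = 238×4.1/(4.1+5.6) = 100.6 kPa
Final effective stress: σ'_f = σ'_0 + Δσ = 60.305 + 100.6 = 160.91 kPa.
Normally consolidated clay, so the full stress increment lies on the virgin compression line:
S_c = C_c·H/(1+e₀)·log₁₀(σ'_f/σ'_0) = 0.33×5.4/(1+0.97)×log₁₀(160.91/60.305)
    = 0.90457 × 0.42623 = 0.3856 m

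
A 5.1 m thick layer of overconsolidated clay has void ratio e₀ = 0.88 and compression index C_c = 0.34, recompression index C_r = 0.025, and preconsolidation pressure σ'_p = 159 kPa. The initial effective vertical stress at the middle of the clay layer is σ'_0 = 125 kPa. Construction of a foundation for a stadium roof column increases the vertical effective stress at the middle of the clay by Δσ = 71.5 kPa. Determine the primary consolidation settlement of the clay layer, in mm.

Final effective stress: σ'_f = 125 + 71.5 = 196.5 kPa.
σ'_f = 196.5 > σ'_p = 159 kPa, so the stress path crosses the preconsolidation pressure — recompression up to σ'_p, then virgin compression beyond:
S_c = H/(1+e₀)·[C_r·log₁₀(σ'_p/σ'_0) + C_c·log₁₀(σ'_f/σ'_p)]
    = 5.1/1.88 × [0.025×log₁₀(159/125) + 0.34×log₁₀(196.5/159)]
    = 2.7128 × [0.0026122 + 0.031268] = 0.09191 m

S_c ≈ 91.9 mm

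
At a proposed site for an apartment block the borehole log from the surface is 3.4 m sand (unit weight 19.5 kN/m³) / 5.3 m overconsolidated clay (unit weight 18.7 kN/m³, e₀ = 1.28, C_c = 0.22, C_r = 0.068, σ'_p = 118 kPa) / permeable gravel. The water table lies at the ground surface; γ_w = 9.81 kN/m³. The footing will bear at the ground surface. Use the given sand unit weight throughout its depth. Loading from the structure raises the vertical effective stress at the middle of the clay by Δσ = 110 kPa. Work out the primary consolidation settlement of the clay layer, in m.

S_c ≈ 0.127 m

Mid-depth of clay below the ground surface: z = 3.4 + 5.3/2 = 6.05 m.
Total vertical stress at mid-clay: σ_v = 19.5×3.4 + 18.7×2.65 = 115.85 kPa.
Pore pressure: u = 9.81×(6.05 − 0) = 59.351 kPa.
Initial effective stress: σ'_0 = σ_v − u = 115.85 − 59.351 = 56.499 kPa.
Final effective stress: σ'_f = 56.499 + 110 = 166.5 kPa.
σ'_f = 166.5 > σ'_p = 118 kPa, so the stress path crosses the preconsolidation pressure — recompression up to σ'_p, then virgin compression beyond:
S_c = H/(1+e₀)·[C_r·log₁₀(σ'_p/σ'_0) + C_c·log₁₀(σ'_f/σ'_p)]
    = 5.3/2.28 × [0.068×log₁₀(118/56.499) + 0.22×log₁₀(166.5/118)]
    = 2.3246 × [0.021749 + 0.032897] = 0.127 m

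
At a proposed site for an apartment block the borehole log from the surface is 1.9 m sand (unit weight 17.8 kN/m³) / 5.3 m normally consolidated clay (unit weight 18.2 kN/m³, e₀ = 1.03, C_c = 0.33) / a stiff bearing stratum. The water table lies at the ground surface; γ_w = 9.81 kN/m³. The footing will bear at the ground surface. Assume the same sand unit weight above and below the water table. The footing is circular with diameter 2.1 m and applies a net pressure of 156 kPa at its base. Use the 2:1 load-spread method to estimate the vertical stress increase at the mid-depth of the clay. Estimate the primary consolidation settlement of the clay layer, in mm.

S_c ≈ 130 mm

Mid-depth of clay below the ground surface: z = 1.9 + 5.3/2 = 4.55 m.
Total vertical stress at mid-clay: σ_v = 17.8×1.9 + 18.2×2.65 = 82.05 kPa.
Pore pressure: u = 9.81×(4.55 − 0) = 44.636 kPa.
Initial effective stress: σ'_0 = σ_v − u = 82.05 − 44.636 = 37.414 kPa.
Stress increase at mid-clay by the 2:1 spreading method:
Δσ ≈ qD²/(D+z)² = 156×2.1²/(2.1+4.55)² = 15.557 kPa
Final effective stress: σ'_f = σ'_0 + Δσ = 37.414 + 15.557 = 52.971 kPa.
Normally consolidated clay, so the full stress increment lies on the virgin compression line:
S_c = C_c·H/(1+e₀)·log₁₀(σ'_f/σ'_0) = 0.33×5.3/(1+1.03)×log₁₀(52.971/37.414)
    = 0.86158 × 0.151 = 0.1301 m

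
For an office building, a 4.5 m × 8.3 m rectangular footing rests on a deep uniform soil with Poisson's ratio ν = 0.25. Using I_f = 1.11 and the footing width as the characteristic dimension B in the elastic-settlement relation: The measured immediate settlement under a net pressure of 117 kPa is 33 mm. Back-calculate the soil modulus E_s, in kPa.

S_e = q·B·(1−ν²)/E_s · I_f  ⇒  E_s = q·B·(1−ν²)·I_f / S_e.
E_s = 117 × 4.5 × 0.9375 × 1.11 / 0.033 = 16600 kPa

E_s ≈ 16600 kPa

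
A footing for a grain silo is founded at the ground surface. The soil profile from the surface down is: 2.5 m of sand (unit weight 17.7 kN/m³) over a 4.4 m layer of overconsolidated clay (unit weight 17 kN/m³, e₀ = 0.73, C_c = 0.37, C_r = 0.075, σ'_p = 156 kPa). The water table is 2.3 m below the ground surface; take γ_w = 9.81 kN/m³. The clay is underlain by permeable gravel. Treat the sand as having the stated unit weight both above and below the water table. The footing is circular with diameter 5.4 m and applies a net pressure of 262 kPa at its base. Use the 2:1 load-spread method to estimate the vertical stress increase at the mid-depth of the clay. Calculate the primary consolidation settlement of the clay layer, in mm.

Mid-depth of clay below the ground surface: z = 2.5 + 4.4/2 = 4.7 m.
Total vertical stress at mid-clay: σ_v = 17.7×2.5 + 17×2.2 = 81.65 kPa.
Pore pressure: u = 9.81×(4.7 − 2.3) = 23.544 kPa.
Initial effective stress: σ'_0 = σ_v − u = 81.65 − 23.544 = 58.106 kPa.
Stress increase at mid-clay by the 2:1 spreading method:
Δσ ≈ qD²/(D+z)² = 262×5.4²/(5.4+4.7)² = 74.894 kPa
Final effective stress: σ'_f = 58.106 + 74.894 = 133 kPa.
σ'_f = 133 ≤ σ'_p = 156 kPa, so the clay remains overconsolidated and only the recompression index applies:
S_c = C_r·H/(1+e₀)·log₁₀(σ'_f/σ'_0) = 0.075×4.4/1.73×log₁₀(133/58.106)
    = 0.19076 × 0.35963 = 0.0686 m

S_c ≈ 68.6 mm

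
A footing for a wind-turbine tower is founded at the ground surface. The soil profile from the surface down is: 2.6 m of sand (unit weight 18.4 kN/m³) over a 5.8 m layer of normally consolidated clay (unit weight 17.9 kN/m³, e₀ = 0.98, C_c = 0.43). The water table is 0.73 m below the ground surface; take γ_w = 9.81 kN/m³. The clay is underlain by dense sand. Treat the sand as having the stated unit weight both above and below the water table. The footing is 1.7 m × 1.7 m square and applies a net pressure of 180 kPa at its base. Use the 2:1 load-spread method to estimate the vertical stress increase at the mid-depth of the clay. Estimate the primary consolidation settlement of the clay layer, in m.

S_c ≈ 0.0949 m

Mid-depth of clay below the ground surface: z = 2.6 + 5.8/2 = 5.5 m.
Total vertical stress at mid-clay: σ_v = 18.4×2.6 + 17.9×2.9 = 99.75 kPa.
Pore pressure: u = 9.81×(5.5 − 0.73) = 46.794 kPa.
Initial effective stress: σ'_0 = σ_v − u = 99.75 − 46.794 = 52.956 kPa.
Stress increase at mid-clay by the 2:1 spreading method:
Δσ = qBL/((B+z)(L+z)) = 180×1.7×1.7/((1.7+5.5)(1.7+5.5)) = 10.035 kPa
Final effective stress: σ'_f = σ'_0 + Δσ = 52.956 + 10.035 = 62.991 kPa.
Normally consolidated clay, so the full stress increment lies on the virgin compression line:
S_c = C_c·H/(1+e₀)·log₁₀(σ'_f/σ'_0) = 0.43×5.8/(1+0.98)×log₁₀(62.991/52.956)
    = 1.2596 × 0.075363 = 0.09493 m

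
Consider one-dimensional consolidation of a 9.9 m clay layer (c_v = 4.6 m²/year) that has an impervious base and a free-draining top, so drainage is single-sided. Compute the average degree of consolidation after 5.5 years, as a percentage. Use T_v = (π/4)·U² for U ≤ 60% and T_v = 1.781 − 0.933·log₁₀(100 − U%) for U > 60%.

U ≈ 57.3 %

Drainage path length: H_d = H = 9.9 m (single drainage).
T_v = c_v·t/H_d² = 4.6×5.5/9.9² = 0.25814.
T_v = 0.25814 corresponds to the U ≤ 60% branch:
U = √(4T_v/π) = 0.5733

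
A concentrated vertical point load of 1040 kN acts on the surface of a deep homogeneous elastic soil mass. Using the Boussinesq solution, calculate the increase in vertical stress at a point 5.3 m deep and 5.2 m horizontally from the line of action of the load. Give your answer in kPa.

Boussinesq vertical stress below a point load on an elastic half-space:
Δσ_z = 3P/(2πz²) · [1 + (r/z)²]^(−5/2)
r/z = 5.2/5.3 = 0.98113; [1+(r/z)²]^(−5/2) = 0.18531.
Δσ_z = 3×1040/(2π×5.3²) × 0.18531 = 17.678 × 0.18531 = 3.276 kPa

Δσ_z ≈ 3.28 kPa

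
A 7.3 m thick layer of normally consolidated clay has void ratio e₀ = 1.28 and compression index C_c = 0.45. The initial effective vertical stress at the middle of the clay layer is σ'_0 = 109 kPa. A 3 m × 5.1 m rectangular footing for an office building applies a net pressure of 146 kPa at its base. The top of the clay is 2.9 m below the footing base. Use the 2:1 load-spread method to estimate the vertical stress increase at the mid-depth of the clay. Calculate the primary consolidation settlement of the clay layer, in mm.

S_c ≈ 106 mm

Mid-depth of clay below the footing base: z = 2.9 + 7.3/2 = 6.55 m.
Stress increase at mid-clay by the 2:1 spreading method:
Δσ = qBL/((B+z)(L+z)) = 146×3×5.1/((3+6.55)(5.1+6.55)) = 20.078 kPa
Final effective stress: σ'_f = σ'_0 + Δσ = 109 + 20.078 = 129.08 kPa.
Normally consolidated clay, so the full stress increment lies on the virgin compression line:
S_c = C_c·H/(1+e₀)·log₁₀(σ'_f/σ'_0) = 0.45×7.3/(1+1.28)×log₁₀(129.08/109)
    = 1.4408 × 0.073432 = 0.1058 m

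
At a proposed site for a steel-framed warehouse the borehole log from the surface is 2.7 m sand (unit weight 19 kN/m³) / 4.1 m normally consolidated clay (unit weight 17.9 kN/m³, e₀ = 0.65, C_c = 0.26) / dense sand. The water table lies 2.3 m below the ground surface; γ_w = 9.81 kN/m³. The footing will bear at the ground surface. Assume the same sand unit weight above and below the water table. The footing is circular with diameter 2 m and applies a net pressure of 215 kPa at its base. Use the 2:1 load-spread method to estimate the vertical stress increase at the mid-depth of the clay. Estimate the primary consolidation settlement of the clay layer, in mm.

Mid-depth of clay below the ground surface: z = 2.7 + 4.1/2 = 4.75 m.
Total vertical stress at mid-clay: σ_v = 19×2.7 + 17.9×2.05 = 87.995 kPa.
Pore pressure: u = 9.81×(4.75 − 2.3) = 24.035 kPa.
Initial effective stress: σ'_0 = σ_v − u = 87.995 − 24.035 = 63.96 kPa.
Stress increase at mid-clay by the 2:1 spreading method:
Δσ ≈ qD²/(D+z)² = 215×2²/(2+4.75)² = 18.875 kPa
Final effective stress: σ'_f = σ'_0 + Δσ = 63.96 + 18.875 = 82.835 kPa.
Normally consolidated clay, so the full stress increment lies on the virgin compression line:
S_c = C_c·H/(1+e₀)·log₁₀(σ'_f/σ'_0) = 0.26×4.1/(1+0.65)×log₁₀(82.835/63.96)
    = 0.64606 × 0.11231 = 0.07256 m

S_c ≈ 72.6 mm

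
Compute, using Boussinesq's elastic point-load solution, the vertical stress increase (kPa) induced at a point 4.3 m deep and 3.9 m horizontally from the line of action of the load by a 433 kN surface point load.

Boussinesq vertical stress below a point load on an elastic half-space:
Δσ_z = 3P/(2πz²) · [1 + (r/z)²]^(−5/2)
r/z = 3.9/4.3 = 0.90698; [1+(r/z)²]^(−5/2) = 0.22298.
Δσ_z = 3×433/(2π×4.3²) × 0.22298 = 11.181 × 0.22298 = 2.493 kPa

Δσ_z ≈ 2.49 kPa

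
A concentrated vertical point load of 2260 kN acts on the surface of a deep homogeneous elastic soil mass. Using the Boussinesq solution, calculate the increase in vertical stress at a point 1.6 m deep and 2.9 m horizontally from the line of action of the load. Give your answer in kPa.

Boussinesq vertical stress below a point load on an elastic half-space:
Δσ_z = 3P/(2πz²) · [1 + (r/z)²]^(−5/2)
r/z = 2.9/1.6 = 1.8125; [1+(r/z)²]^(−5/2) = 0.026308.
Δσ_z = 3×2260/(2π×1.6²) × 0.026308 = 421.51 × 0.026308 = 11.09 kPa

Δσ_z ≈ 11.1 kPa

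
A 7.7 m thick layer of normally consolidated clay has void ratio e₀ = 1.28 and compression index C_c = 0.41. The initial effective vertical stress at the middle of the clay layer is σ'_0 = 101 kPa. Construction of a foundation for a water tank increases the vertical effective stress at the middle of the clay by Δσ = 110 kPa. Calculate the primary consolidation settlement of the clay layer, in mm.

S_c ≈ 443 mm

Final effective stress: σ'_f = σ'_0 + Δσ = 101 + 110 = 211 kPa.
Normally consolidated clay, so the full stress increment lies on the virgin compression line:
S_c = C_c·H/(1+e₀)·log₁₀(σ'_f/σ'_0) = 0.41×7.7/(1+1.28)×log₁₀(211/101)
    = 1.3846 × 0.31996 = 0.443 m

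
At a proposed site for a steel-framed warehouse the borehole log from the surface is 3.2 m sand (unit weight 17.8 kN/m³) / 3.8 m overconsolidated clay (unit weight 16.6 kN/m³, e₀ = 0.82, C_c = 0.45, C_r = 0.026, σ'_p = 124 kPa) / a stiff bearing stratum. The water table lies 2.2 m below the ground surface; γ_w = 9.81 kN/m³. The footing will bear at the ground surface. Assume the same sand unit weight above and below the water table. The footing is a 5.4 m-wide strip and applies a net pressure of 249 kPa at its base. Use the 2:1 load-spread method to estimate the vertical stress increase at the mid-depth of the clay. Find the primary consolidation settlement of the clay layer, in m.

Mid-depth of clay below the ground surface: z = 3.2 + 3.8/2 = 5.1 m.
Total vertical stress at mid-clay: σ_v = 17.8×3.2 + 16.6×1.9 = 88.5 kPa.
Pore pressure: u = 9.81×(5.1 − 2.2) = 28.449 kPa.
Initial effective stress: σ'_0 = σ_v − u = 88.5 − 28.449 = 60.051 kPa.
Stress increase at mid-clay by the 2:1 spreading method:
Δσ = qB/(B+z) = 249×5.4/(5.4+5.1) = 128.06 kPa
Final effective stress: σ'_f = 60.051 + 128.06 = 188.11 kPa.
σ'_f = 188.11 > σ'_p = 124 kPa, so the stress path crosses the preconsolidation pressure — recompression up to σ'_p, then virgin compression beyond:
S_c = H/(1+e₀)·[C_r·log₁₀(σ'_p/σ'_0) + C_c·log₁₀(σ'_f/σ'_p)]
    = 3.8/1.82 × [0.026×log₁₀(124/60.051) + 0.45×log₁₀(188.11/124)]
    = 2.0879 × [0.0081874 + 0.081446] = 0.1871 m

S_c ≈ 0.187 m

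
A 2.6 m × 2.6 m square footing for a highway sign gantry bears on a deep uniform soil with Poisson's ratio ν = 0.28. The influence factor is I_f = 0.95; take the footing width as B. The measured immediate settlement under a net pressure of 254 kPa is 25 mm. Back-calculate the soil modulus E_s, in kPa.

E_s ≈ 23100 kPa

S_e = q·B·(1−ν²)/E_s · I_f  ⇒  E_s = q·B·(1−ν²)·I_f / S_e.
E_s = 254 × 2.6 × 0.9216 × 0.95 / 0.025 = 23130 kPa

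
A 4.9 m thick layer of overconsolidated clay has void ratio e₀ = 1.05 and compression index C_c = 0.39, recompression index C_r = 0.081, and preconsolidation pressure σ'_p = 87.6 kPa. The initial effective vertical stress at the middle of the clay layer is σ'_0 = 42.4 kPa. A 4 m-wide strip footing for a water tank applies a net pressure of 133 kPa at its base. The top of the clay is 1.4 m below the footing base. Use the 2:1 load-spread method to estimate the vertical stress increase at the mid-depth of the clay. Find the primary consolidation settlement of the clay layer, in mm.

S_c ≈ 154 mm

Mid-depth of clay below the footing base: z = 1.4 + 4.9/2 = 3.85 m.
Stress increase at mid-clay by the 2:1 spreading method:
Δσ = qB/(B+z) = 133×4/(4+3.85) = 67.771 kPa
Final effective stress: σ'_f = 42.4 + 67.771 = 110.17 kPa.
σ'_f = 110.17 > σ'_p = 87.6 kPa, so the stress path crosses the preconsolidation pressure — recompression up to σ'_p, then virgin compression beyond:
S_c = H/(1+e₀)·[C_r·log₁₀(σ'_p/σ'_0) + C_c·log₁₀(σ'_f/σ'_p)]
    = 4.9/2.05 × [0.081×log₁₀(87.6/42.4) + 0.39×log₁₀(110.17/87.6)]
    = 2.3902 × [0.025526 + 0.038828] = 0.1538 m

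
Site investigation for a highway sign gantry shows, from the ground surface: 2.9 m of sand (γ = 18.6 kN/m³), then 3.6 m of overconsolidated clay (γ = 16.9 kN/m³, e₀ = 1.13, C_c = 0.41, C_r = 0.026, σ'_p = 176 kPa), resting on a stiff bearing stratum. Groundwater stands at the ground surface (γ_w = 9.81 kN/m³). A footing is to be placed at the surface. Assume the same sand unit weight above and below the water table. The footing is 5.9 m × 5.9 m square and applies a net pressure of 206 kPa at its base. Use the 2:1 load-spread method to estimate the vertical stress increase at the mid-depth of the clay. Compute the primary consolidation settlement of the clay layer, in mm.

Mid-depth of clay below the ground surface: z = 2.9 + 3.6/2 = 4.7 m.
Total vertical stress at mid-clay: σ_v = 18.6×2.9 + 16.9×1.8 = 84.36 kPa.
Pore pressure: u = 9.81×(4.7 − 0) = 46.107 kPa.
Initial effective stress: σ'_0 = σ_v − u = 84.36 − 46.107 = 38.253 kPa.
Stress increase at mid-clay by the 2:1 spreading method:
Δσ = qBL/((B+z)(L+z)) = 206×5.9×5.9/((5.9+4.7)(5.9+4.7)) = 63.82 kPa
Final effective stress: σ'_f = 38.253 + 63.82 = 102.07 kPa.
σ'_f = 102.07 ≤ σ'_p = 176 kPa, so the clay remains overconsolidated and only the recompression index applies:
S_c = C_r·H/(1+e₀)·log₁₀(σ'_f/σ'_0) = 0.026×3.6/2.13×log₁₀(102.07/38.253)
    = 0.043943 × 0.42623 = 0.01873 m

S_c ≈ 18.7 mm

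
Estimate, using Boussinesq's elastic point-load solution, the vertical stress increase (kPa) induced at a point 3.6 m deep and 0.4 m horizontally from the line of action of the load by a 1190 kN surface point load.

Boussinesq vertical stress below a point load on an elastic half-space:
Δσ_z = 3P/(2πz²) · [1 + (r/z)²]^(−5/2)
r/z = 0.4/3.6 = 0.11111; [1+(r/z)²]^(−5/2) = 0.96979.
Δσ_z = 3×1190/(2π×3.6²) × 0.96979 = 43.841 × 0.96979 = 42.52 kPa

Δσ_z ≈ 42.5 kPa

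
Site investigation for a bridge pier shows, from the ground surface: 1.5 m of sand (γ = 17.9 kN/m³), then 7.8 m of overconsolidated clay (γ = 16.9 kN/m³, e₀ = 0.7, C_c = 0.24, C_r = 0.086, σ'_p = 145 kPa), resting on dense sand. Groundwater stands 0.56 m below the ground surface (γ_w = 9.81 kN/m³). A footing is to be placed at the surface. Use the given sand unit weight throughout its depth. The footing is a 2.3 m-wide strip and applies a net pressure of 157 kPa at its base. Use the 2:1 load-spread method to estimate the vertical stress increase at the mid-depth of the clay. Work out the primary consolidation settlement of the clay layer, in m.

Mid-depth of clay below the ground surface: z = 1.5 + 7.8/2 = 5.4 m.
Total vertical stress at mid-clay: σ_v = 17.9×1.5 + 16.9×3.9 = 92.76 kPa.
Pore pressure: u = 9.81×(5.4 − 0.56) = 47.48 kPa.
Initial effective stress: σ'_0 = σ_v − u = 92.76 − 47.48 = 45.28 kPa.
Stress increase at mid-clay by the 2:1 spreading method:
Δσ = qB/(B+z) = 157×2.3/(2.3+5.4) = 46.896 kPa
Final effective stress: σ'_f = 45.28 + 46.896 = 92.176 kPa.
σ'_f = 92.176 ≤ σ'_p = 145 kPa, so the clay remains overconsolidated and only the recompression index applies:
S_c = C_r·H/(1+e₀)·log₁₀(σ'_f/σ'_0) = 0.086×7.8/1.7×log₁₀(92.176/45.28)
    = 0.39459 × 0.30871 = 0.1218 m

S_c ≈ 0.122 m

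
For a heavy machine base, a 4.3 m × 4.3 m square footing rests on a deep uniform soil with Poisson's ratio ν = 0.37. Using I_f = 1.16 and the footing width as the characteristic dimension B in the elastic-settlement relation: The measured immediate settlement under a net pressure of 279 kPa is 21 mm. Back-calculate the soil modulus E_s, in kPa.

S_e = q·B·(1−ν²)/E_s · I_f  ⇒  E_s = q·B·(1−ν²)·I_f / S_e.
E_s = 279 × 4.3 × 0.8631 × 1.16 / 0.021 = 57200 kPa

E_s ≈ 57200 kPa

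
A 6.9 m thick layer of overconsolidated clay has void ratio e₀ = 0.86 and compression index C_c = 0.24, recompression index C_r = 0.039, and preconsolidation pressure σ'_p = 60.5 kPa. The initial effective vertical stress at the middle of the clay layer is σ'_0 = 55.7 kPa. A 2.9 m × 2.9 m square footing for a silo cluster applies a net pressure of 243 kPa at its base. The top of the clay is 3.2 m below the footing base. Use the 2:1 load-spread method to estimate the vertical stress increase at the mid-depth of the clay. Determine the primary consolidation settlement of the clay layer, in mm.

S_c ≈ 104 mm

Mid-depth of clay below the footing base: z = 3.2 + 6.9/2 = 6.65 m.
Stress increase at mid-clay by the 2:1 spreading method:
Δσ = qBL/((B+z)(L+z)) = 243×2.9×2.9/((2.9+6.65)(2.9+6.65)) = 22.408 kPa
Final effective stress: σ'_f = 55.7 + 22.408 = 78.108 kPa.
σ'_f = 78.108 > σ'_p = 60.5 kPa, so the stress path crosses the preconsolidation pressure — recompression up to σ'_p, then virgin compression beyond:
S_c = H/(1+e₀)·[C_r·log₁₀(σ'_p/σ'_0) + C_c·log₁₀(σ'_f/σ'_p)]
    = 6.9/1.86 × [0.039×log₁₀(60.5/55.7) + 0.24×log₁₀(78.108/60.5)]
    = 3.7097 × [0.0014001 + 0.026626] = 0.104 m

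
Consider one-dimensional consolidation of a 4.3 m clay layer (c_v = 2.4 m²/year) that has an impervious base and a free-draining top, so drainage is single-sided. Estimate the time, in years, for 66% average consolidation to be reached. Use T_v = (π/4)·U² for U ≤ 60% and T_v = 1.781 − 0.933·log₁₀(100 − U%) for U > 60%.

Drainage path length: H_d = H = 4.3 m (single drainage).
U > 60%: T_v = 1.781 − 0.933·log₁₀(100 − 66) = 0.35213.
t = T_v·H_d²/c_v = 0.35213×4.3²/2.4 = 2.713 years.

t ≈ 2.71 years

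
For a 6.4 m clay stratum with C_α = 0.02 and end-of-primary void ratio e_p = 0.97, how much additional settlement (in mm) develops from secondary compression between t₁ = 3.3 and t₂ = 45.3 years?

S_s ≈ 73.9 mm

Secondary compression: S_s = C_α·H/(1+e_p)·log₁₀(t₂/t₁)
S_s = 0.02×6.4/(1+0.97)×log₁₀(45.3/3.3)
    = 0.06497 × 1.138 = 0.07391 m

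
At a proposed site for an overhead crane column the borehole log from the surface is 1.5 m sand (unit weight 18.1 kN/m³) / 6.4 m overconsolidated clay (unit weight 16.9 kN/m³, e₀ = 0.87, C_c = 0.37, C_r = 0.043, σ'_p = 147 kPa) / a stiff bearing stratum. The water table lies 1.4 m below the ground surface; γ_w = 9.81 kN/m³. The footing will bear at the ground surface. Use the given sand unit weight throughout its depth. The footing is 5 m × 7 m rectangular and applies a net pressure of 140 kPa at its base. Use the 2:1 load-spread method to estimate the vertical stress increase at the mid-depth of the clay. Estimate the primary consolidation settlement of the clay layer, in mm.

S_c ≈ 40.5 mm

Mid-depth of clay below the ground surface: z = 1.5 + 6.4/2 = 4.7 m.
Total vertical stress at mid-clay: σ_v = 18.1×1.5 + 16.9×3.2 = 81.23 kPa.
Pore pressure: u = 9.81×(4.7 − 1.4) = 32.373 kPa.
Initial effective stress: σ'_0 = σ_v − u = 81.23 − 32.373 = 48.857 kPa.
Stress increase at mid-clay by the 2:1 spreading method:
Δσ = qBL/((B+z)(L+z)) = 140×5×7/((5+4.7)(7+4.7)) = 43.176 kPa
Final effective stress: σ'_f = 48.857 + 43.176 = 92.033 kPa.
σ'_f = 92.033 ≤ σ'_p = 147 kPa, so the clay remains overconsolidated and only the recompression index applies:
S_c = C_r·H/(1+e₀)·log₁₀(σ'_f/σ'_0) = 0.043×6.4/1.87×log₁₀(92.033/48.857)
    = 0.14717 × 0.27502 = 0.04047 m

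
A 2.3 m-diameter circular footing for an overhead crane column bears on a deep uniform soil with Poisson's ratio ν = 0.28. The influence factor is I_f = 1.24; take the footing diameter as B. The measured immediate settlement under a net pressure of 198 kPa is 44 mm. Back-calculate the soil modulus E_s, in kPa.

S_e = q·B·(1−ν²)/E_s · I_f  ⇒  E_s = q·B·(1−ν²)·I_f / S_e.
E_s = 198 × 2.3 × 0.9216 × 1.24 / 0.044 = 11830 kPa

E_s ≈ 11800 kPa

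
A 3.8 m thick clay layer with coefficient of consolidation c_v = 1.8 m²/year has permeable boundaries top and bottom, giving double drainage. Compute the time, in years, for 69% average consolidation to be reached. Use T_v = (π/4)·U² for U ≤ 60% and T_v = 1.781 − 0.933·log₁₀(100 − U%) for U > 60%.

t ≈ 0.781 years

Drainage path length: H_d = H/2 = 1.9 m (double drainage).
U > 60%: T_v = 1.781 − 0.933·log₁₀(100 − 69) = 0.38956.
t = T_v·H_d²/c_v = 0.38956×1.9²/1.8 = 0.7813 years.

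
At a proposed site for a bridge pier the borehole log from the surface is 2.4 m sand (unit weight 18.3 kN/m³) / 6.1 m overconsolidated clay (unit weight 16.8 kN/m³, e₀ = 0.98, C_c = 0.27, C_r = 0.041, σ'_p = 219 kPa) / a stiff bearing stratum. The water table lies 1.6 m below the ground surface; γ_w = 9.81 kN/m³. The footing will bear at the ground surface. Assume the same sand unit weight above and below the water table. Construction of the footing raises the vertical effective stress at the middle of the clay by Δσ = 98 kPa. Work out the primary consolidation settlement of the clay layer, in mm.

S_c ≈ 54.6 mm

Mid-depth of clay below the ground surface: z = 2.4 + 6.1/2 = 5.45 m.
Total vertical stress at mid-clay: σ_v = 18.3×2.4 + 16.8×3.05 = 95.16 kPa.
Pore pressure: u = 9.81×(5.45 − 1.6) = 37.769 kPa.
Initial effective stress: σ'_0 = σ_v − u = 95.16 − 37.769 = 57.391 kPa.
Final effective stress: σ'_f = 57.391 + 98 = 155.39 kPa.
σ'_f = 155.39 ≤ σ'_p = 219 kPa, so the clay remains overconsolidated and only the recompression index applies:
S_c = C_r·H/(1+e₀)·log₁₀(σ'_f/σ'_0) = 0.041×6.1/1.98×log₁₀(155.39/57.391)
    = 0.12631 × 0.43258 = 0.05464 m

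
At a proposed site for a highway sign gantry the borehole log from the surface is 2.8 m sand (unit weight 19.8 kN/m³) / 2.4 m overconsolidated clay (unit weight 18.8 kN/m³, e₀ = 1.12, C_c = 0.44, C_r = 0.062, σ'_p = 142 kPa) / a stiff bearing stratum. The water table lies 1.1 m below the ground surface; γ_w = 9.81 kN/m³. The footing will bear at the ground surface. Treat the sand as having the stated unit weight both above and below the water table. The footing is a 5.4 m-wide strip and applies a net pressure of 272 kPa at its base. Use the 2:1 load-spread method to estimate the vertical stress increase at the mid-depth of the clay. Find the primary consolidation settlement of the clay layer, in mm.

Mid-depth of clay below the ground surface: z = 2.8 + 2.4/2 = 4 m.
Total vertical stress at mid-clay: σ_v = 19.8×2.8 + 18.8×1.2 = 78 kPa.
Pore pressure: u = 9.81×(4 − 1.1) = 28.449 kPa.
Initial effective stress: σ'_0 = σ_v − u = 78 − 28.449 = 49.551 kPa.
Stress increase at mid-clay by the 2:1 spreading method:
Δσ = qB/(B+z) = 272×5.4/(5.4+4) = 156.26 kPa
Final effective stress: σ'_f = 49.551 + 156.26 = 205.81 kPa.
σ'_f = 205.81 > σ'_p = 142 kPa, so the stress path crosses the preconsolidation pressure — recompression up to σ'_p, then virgin compression beyond:
S_c = H/(1+e₀)·[C_r·log₁₀(σ'_p/σ'_0) + C_c·log₁₀(σ'_f/σ'_p)]
    = 2.4/2.12 × [0.062×log₁₀(142/49.551) + 0.44×log₁₀(205.81/142)]
    = 1.1321 × [0.028349 + 0.070918] = 0.1124 m

S_c ≈ 112 mm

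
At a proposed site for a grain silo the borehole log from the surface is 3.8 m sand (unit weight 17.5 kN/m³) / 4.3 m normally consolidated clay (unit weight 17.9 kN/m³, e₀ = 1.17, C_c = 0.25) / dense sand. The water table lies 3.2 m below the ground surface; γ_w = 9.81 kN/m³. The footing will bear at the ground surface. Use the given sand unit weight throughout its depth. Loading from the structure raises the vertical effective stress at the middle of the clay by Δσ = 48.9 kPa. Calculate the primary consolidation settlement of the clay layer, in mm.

Mid-depth of clay below the ground surface: z = 3.8 + 4.3/2 = 5.95 m.
Total vertical stress at mid-clay: σ_v = 17.5×3.8 + 17.9×2.15 = 104.98 kPa.
Pore pressure: u = 9.81×(5.95 − 3.2) = 26.978 kPa.
Initial effective stress: σ'_0 = σ_v − u = 104.98 − 26.978 = 78.002 kPa.
Final effective stress: σ'_f = σ'_0 + Δσ = 78.002 + 48.9 = 126.9 kPa.
Normally consolidated clay, so the full stress increment lies on the virgin compression line:
S_c = C_c·H/(1+e₀)·log₁₀(σ'_f/σ'_0) = 0.25×4.3/(1+1.17)×log₁₀(126.9/78.002)
    = 0.49539 × 0.21136 = 0.1047 m

S_c ≈ 105 mm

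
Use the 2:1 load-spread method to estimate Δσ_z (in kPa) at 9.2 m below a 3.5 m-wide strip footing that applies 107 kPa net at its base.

By the 2:1 method the load spreads at 1 horizontal : 2 vertical, so at depth z the loaded area has grown by z in each plan dimension:
Δσ = qB/(B+z) = 107×3.5/(3.5+9.2) = 29.488 kPa

Δσ_z ≈ 29.5 kPa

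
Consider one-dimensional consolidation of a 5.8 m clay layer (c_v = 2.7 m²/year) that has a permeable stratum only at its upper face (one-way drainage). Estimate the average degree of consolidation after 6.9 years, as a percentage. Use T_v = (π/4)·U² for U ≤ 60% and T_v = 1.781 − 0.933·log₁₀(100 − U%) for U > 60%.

U ≈ 79.3 %

Drainage path length: H_d = H = 5.8 m (single drainage).
T_v = c_v·t/H_d² = 2.7×6.9/5.8² = 0.5538.
T_v = 0.5538 corresponds to the U > 60% branch:
U = 1 − 10^((1.781 − T_v)/0.933)/100 = 0.7933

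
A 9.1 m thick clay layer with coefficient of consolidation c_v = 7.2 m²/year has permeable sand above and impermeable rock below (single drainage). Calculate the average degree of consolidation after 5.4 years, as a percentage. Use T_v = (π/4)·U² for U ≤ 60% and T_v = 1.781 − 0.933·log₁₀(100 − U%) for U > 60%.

U ≈ 74.6 %

Drainage path length: H_d = H = 9.1 m (single drainage).
T_v = c_v·t/H_d² = 7.2×5.4/9.1² = 0.46951.
T_v = 0.46951 corresponds to the U > 60% branch:
U = 1 − 10^((1.781 − T_v)/0.933)/100 = 0.7455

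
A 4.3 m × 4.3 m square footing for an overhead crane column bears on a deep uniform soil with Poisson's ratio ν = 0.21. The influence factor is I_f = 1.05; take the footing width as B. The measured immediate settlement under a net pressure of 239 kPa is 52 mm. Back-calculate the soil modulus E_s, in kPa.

E_s ≈ 19800 kPa

S_e = q·B·(1−ν²)/E_s · I_f  ⇒  E_s = q·B·(1−ν²)·I_f / S_e.
E_s = 239 × 4.3 × 0.9559 × 1.05 / 0.052 = 19840 kPa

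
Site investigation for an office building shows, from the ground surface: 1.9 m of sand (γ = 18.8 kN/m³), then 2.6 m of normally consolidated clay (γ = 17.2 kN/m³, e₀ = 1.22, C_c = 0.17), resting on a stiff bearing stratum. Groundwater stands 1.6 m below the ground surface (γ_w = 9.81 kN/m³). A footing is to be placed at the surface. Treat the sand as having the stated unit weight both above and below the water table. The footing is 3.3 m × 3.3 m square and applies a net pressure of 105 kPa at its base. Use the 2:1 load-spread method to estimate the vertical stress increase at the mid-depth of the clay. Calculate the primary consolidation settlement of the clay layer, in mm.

Mid-depth of clay below the ground surface: z = 1.9 + 2.6/2 = 3.2 m.
Total vertical stress at mid-clay: σ_v = 18.8×1.9 + 17.2×1.3 = 58.08 kPa.
Pore pressure: u = 9.81×(3.2 − 1.6) = 15.696 kPa.
Initial effective stress: σ'_0 = σ_v − u = 58.08 − 15.696 = 42.384 kPa.
Stress increase at mid-clay by the 2:1 spreading method:
Δσ = qBL/((B+z)(L+z)) = 105×3.3×3.3/((3.3+3.2)(3.3+3.2)) = 27.064 kPa
Final effective stress: σ'_f = σ'_0 + Δσ = 42.384 + 27.064 = 69.448 kPa.
Normally consolidated clay, so the full stress increment lies on the virgin compression line:
S_c = C_c·H/(1+e₀)·log₁₀(σ'_f/σ'_0) = 0.17×2.6/(1+1.22)×log₁₀(69.448/42.384)
    = 0.1991 × 0.21446 = 0.0427 m

S_c ≈ 42.7 mm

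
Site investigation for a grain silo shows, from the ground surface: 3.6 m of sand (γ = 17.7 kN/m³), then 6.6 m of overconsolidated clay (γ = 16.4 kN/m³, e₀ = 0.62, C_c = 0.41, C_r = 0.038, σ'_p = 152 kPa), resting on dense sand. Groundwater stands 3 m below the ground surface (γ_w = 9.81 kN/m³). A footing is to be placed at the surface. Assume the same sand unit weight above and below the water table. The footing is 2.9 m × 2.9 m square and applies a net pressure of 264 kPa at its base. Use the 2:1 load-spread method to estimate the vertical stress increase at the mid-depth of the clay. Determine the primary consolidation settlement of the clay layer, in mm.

S_c ≈ 17.1 mm

Mid-depth of clay below the ground surface: z = 3.6 + 6.6/2 = 6.9 m.
Total vertical stress at mid-clay: σ_v = 17.7×3.6 + 16.4×3.3 = 117.84 kPa.
Pore pressure: u = 9.81×(6.9 − 3) = 38.259 kPa.
Initial effective stress: σ'_0 = σ_v − u = 117.84 − 38.259 = 79.581 kPa.
Stress increase at mid-clay by the 2:1 spreading method:
Δσ = qBL/((B+z)(L+z)) = 264×2.9×2.9/((2.9+6.9)(2.9+6.9)) = 23.118 kPa
Final effective stress: σ'_f = 79.581 + 23.118 = 102.7 kPa.
σ'_f = 102.7 ≤ σ'_p = 152 kPa, so the clay remains overconsolidated and only the recompression index applies:
S_c = C_r·H/(1+e₀)·log₁₀(σ'_f/σ'_0) = 0.038×6.6/1.62×log₁₀(102.7/79.581)
    = 0.15482 × 0.11076 = 0.01715 m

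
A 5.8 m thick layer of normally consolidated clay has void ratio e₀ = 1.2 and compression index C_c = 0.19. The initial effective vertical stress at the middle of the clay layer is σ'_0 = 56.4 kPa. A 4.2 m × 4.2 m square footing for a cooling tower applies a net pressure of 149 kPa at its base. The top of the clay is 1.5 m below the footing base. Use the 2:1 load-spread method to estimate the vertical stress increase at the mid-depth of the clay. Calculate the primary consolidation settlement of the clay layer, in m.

Mid-depth of clay below the footing base: z = 1.5 + 5.8/2 = 4.4 m.
Stress increase at mid-clay by the 2:1 spreading method:
Δσ = qBL/((B+z)(L+z)) = 149×4.2×4.2/((4.2+4.4)(4.2+4.4)) = 35.538 kPa
Final effective stress: σ'_f = σ'_0 + Δσ = 56.4 + 35.538 = 91.938 kPa.
Normally consolidated clay, so the full stress increment lies on the virgin compression line:
S_c = C_c·H/(1+e₀)·log₁₀(σ'_f/σ'_0) = 0.19×5.8/(1+1.2)×log₁₀(91.938/56.4)
    = 0.50091 × 0.21222 = 0.1063 m

S_c ≈ 0.106 m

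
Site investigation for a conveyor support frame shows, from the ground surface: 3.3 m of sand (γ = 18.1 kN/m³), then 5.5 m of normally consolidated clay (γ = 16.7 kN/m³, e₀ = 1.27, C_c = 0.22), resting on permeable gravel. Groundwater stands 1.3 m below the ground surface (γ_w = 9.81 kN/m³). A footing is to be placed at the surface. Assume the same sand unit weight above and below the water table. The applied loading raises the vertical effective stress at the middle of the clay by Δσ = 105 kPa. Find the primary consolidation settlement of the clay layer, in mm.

Mid-depth of clay below the ground surface: z = 3.3 + 5.5/2 = 6.05 m.
Total vertical stress at mid-clay: σ_v = 18.1×3.3 + 16.7×2.75 = 105.66 kPa.
Pore pressure: u = 9.81×(6.05 − 1.3) = 46.598 kPa.
Initial effective stress: σ'_0 = σ_v − u = 105.66 − 46.598 = 59.062 kPa.
Final effective stress: σ'_f = σ'_0 + Δσ = 59.062 + 105 = 164.06 kPa.
Normally consolidated clay, so the full stress increment lies on the virgin compression line:
S_c = C_c·H/(1+e₀)·log₁₀(σ'_f/σ'_0) = 0.22×5.5/(1+1.27)×log₁₀(164.06/59.062)
    = 0.53304 × 0.44369 = 0.2365 m

S_c ≈ 237 mm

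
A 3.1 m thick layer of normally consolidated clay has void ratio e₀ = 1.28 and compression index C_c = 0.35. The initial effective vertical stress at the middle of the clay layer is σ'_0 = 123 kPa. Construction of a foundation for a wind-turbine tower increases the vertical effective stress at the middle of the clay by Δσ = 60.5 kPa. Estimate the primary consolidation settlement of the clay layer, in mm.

S_c ≈ 82.7 mm

Final effective stress: σ'_f = σ'_0 + Δσ = 123 + 60.5 = 183.5 kPa.
Normally consolidated clay, so the full stress increment lies on the virgin compression line:
S_c = C_c·H/(1+e₀)·log₁₀(σ'_f/σ'_0) = 0.35×3.1/(1+1.28)×log₁₀(183.5/123)
    = 0.47588 × 0.17373 = 0.08267 m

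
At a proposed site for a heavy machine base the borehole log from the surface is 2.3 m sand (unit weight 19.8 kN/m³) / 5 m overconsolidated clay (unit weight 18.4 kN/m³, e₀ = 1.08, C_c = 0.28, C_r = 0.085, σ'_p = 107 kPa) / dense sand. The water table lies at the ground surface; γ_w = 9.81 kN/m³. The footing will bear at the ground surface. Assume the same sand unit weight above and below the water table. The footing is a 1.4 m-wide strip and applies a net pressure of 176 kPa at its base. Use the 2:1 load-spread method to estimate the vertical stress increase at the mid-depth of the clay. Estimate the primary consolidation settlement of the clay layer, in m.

S_c ≈ 0.0567 m

Mid-depth of clay below the ground surface: z = 2.3 + 5/2 = 4.8 m.
Total vertical stress at mid-clay: σ_v = 19.8×2.3 + 18.4×2.5 = 91.54 kPa.
Pore pressure: u = 9.81×(4.8 − 0) = 47.088 kPa.
Initial effective stress: σ'_0 = σ_v − u = 91.54 − 47.088 = 44.452 kPa.
Stress increase at mid-clay by the 2:1 spreading method:
Δσ = qB/(B+z) = 176×1.4/(1.4+4.8) = 39.742 kPa
Final effective stress: σ'_f = 44.452 + 39.742 = 84.194 kPa.
σ'_f = 84.194 ≤ σ'_p = 107 kPa, so the clay remains overconsolidated and only the recompression index applies:
S_c = C_r·H/(1+e₀)·log₁₀(σ'_f/σ'_0) = 0.085×5/2.08×log₁₀(84.194/44.452)
    = 0.20432 × 0.27739 = 0.05668 m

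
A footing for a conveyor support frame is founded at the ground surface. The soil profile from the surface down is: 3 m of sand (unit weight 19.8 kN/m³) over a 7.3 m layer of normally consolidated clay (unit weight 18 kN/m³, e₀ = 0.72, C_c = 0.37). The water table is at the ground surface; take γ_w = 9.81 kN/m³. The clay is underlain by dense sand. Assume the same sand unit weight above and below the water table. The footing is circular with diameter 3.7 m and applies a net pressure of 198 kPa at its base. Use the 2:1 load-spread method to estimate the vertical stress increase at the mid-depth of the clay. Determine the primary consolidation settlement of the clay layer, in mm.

S_c ≈ 240 mm

Mid-depth of clay below the ground surface: z = 3 + 7.3/2 = 6.65 m.
Total vertical stress at mid-clay: σ_v = 19.8×3 + 18×3.65 = 125.1 kPa.
Pore pressure: u = 9.81×(6.65 − 0) = 65.237 kPa.
Initial effective stress: σ'_0 = σ_v − u = 125.1 − 65.237 = 59.863 kPa.
Stress increase at mid-clay by the 2:1 spreading method:
Δσ ≈ qD²/(D+z)² = 198×3.7²/(3.7+6.65)² = 25.304 kPa
Final effective stress: σ'_f = σ'_0 + Δσ = 59.863 + 25.304 = 85.167 kPa.
Normally consolidated clay, so the full stress increment lies on the virgin compression line:
S_c = C_c·H/(1+e₀)·log₁₀(σ'_f/σ'_0) = 0.37×7.3/(1+0.72)×log₁₀(85.167/59.863)
    = 1.5703 × 0.15311 = 0.2404 m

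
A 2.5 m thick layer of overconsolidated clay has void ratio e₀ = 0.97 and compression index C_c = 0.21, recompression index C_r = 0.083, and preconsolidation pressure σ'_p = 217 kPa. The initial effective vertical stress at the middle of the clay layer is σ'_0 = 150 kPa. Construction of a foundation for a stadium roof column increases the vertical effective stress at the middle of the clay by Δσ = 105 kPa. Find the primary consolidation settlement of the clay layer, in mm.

Final effective stress: σ'_f = 150 + 105 = 255 kPa.
σ'_f = 255 > σ'_p = 217 kPa, so the stress path crosses the preconsolidation pressure — recompression up to σ'_p, then virgin compression beyond:
S_c = H/(1+e₀)·[C_r·log₁₀(σ'_p/σ'_0) + C_c·log₁₀(σ'_f/σ'_p)]
    = 2.5/1.97 × [0.083×log₁₀(217/150) + 0.21×log₁₀(255/217)]
    = 1.269 × [0.013311 + 0.014717] = 0.03557 m

S_c ≈ 35.6 mm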